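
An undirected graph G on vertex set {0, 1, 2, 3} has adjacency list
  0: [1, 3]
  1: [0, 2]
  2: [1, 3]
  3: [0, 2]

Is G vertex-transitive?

Yes

G is 2-regular and bipartite on 2^2 = 4 vertices with girth 4; it is the hypercube graph Q_2. Aut(Q_2) consists of the signed permutations of the 2 coordinate axes: 2! permutations times 2^2 sign flips, so |Aut| = 2^2·2! = 8. This group acts transitively on the 4 vertices.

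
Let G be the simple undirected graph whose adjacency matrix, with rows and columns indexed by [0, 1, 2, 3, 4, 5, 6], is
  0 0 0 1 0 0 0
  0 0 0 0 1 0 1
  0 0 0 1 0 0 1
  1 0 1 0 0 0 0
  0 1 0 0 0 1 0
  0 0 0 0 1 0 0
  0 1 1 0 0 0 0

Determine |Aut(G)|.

2

The degree sequence is [1, 2, 2, 2, 2, 1, 2]; the two degree-1 vertices 0 and 5 are the ends of a path, so G = P_7. The only nontrivial automorphism of a path is the end-to-end reflection, so Aut(G) ≅ Z_2.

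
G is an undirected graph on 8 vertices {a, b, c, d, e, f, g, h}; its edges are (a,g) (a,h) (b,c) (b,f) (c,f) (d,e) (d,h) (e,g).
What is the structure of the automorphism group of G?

G has two connected components, {a, d, e, g, h} and {b, c, f}; each is 2-regular, so G = C_5 ⊔ C_3. The components are non-isomorphic (different sizes), so Aut(G) = Aut(C_3) × Aut(C_5) = D_3 × D_5 of order 6·10 = 60.

D_3 × D_5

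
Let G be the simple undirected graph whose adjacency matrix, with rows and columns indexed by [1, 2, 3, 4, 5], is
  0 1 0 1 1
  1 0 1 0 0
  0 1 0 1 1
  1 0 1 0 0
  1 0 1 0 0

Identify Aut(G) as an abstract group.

S_3 × S_2

The vertices split by degree into {1, 3} (degree 3) and {2, 4, 5} (degree 2); every edge runs between the two parts, so G is the complete bipartite graph K_{2,3}. Automorphisms preserve the bipartition setwise (since the parts differ in size) and act as S_3 × S_2 within it; |Aut| = 12.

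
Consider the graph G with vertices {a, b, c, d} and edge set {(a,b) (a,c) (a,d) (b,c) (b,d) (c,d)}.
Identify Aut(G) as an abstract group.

Every vertex has degree 3, so G is the complete graph K_4. Every bijection on the vertex set is an automorphism of K_4; hence Aut(K_4) ≅ S_4, order 24.

S_4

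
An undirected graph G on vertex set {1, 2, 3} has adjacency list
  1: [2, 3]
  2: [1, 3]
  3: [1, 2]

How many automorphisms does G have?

6

All 3 vertices are pairwise adjacent: G = K_3. Any permutation of the 3 vertices preserves K_3, so Aut(K_3) = S_3 of order 3! = 6.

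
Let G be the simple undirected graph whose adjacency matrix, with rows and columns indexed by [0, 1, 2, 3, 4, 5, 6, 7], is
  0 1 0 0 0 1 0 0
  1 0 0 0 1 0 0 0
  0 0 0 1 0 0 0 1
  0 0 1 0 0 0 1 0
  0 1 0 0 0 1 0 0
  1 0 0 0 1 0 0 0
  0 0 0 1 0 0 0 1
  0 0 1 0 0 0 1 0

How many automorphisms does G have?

G has two connected components, {0, 1, 4, 5} and {2, 3, 6, 7}; each is 2-regular, so G = C_4 ⊔ C_4. Aut of a disjoint union of two copies of C_4 is the wreath product D_4 ≀ Z_2, of order 2·8² = 128.

128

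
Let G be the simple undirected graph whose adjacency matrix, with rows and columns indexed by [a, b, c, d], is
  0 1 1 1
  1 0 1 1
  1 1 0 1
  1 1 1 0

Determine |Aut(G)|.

All 4 vertices are pairwise adjacent: G = K_4. Every bijection on the vertex set is an automorphism of K_4; hence Aut(K_4) ≅ S_4, order 24.

24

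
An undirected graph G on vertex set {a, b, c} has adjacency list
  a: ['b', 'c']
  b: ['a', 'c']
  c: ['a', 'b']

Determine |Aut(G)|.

6

All 3 vertices are pairwise adjacent: G = K_3. Every bijection on the vertex set is an automorphism of K_3; hence Aut(K_3) ≅ S_3, order 6.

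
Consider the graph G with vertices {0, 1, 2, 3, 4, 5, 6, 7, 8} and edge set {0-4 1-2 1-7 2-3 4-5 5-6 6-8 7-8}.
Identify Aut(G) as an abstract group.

Z_2

The degree sequence is [1, 2, 2, 1, 2, 2, 2, 2, 2]; the two degree-1 vertices 0 and 3 are the ends of a path, so G = P_9. A path has exactly one nontrivial symmetry — reversal — giving Aut(G) of order 2.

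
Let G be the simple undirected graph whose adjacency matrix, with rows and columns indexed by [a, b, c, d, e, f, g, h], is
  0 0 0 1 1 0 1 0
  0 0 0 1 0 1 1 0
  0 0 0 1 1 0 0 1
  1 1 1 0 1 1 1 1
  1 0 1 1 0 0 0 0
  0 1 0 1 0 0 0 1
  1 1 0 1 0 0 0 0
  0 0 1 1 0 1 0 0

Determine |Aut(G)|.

14

Vertex d is the unique vertex of degree 7; the remaining 7 vertices each have degree 3 and induce a cycle, so G is the wheel on 8 vertices with hub d. Every automorphism fixes the hub and acts on the rim 7-cycle, so Aut(G) ≅ Aut(C_7) = D_7 of order 14.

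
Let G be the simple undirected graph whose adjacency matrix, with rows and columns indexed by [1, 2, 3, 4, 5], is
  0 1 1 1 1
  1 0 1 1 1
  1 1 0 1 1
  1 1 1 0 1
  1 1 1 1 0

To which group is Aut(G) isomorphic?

Every vertex has degree 4, so G is the complete graph K_5. Every bijection on the vertex set is an automorphism of K_5; hence Aut(K_5) ≅ S_5, order 120.

the symmetric group on 5 letters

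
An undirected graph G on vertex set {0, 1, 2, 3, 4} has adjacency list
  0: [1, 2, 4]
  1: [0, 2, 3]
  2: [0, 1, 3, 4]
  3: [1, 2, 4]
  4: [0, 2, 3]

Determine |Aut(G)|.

Vertex 2 is the unique vertex of degree 4; the remaining 4 vertices each have degree 3 and induce a cycle, so G is the wheel on 5 vertices with hub 2. With the hub fixed, the remaining symmetry is that of the rim cycle C_4, giving the dihedral group D_4.

8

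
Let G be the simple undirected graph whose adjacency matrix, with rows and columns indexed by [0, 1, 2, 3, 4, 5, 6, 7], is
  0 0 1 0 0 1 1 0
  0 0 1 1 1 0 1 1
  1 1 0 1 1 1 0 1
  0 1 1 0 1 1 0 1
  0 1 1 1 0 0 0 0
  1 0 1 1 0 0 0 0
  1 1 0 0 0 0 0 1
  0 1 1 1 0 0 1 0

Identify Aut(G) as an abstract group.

1

The degree sequence is [3, 5, 6, 5, 3, 3, 3, 4]. Checking the degree-preserving permutations of the vertex set shows that none except the identity preserves every edge, so Aut(G) is trivial.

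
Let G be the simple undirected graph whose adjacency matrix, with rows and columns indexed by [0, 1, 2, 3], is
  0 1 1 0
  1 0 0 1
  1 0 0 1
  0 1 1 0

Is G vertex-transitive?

G is 2-regular and bipartite on 2^2 = 4 vertices with girth 4; it is the hypercube graph Q_2. Aut(Q_2) consists of the signed permutations of the 2 coordinate axes: 2! permutations times 2^2 sign flips, so |Aut| = 2^2·2! = 8. Under this action every vertex can be carried to every other, so G is vertex-transitive.

Yes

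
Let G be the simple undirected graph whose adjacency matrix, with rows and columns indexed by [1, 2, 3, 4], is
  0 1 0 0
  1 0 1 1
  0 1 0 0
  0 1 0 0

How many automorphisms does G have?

6

Vertex 2 has degree 3 and every other vertex has degree 1, so G is the star K_{1,3} with centre 2. Any automorphism fixes the centre and permutes the 3 leaves freely, so Aut(G) ≅ S_3 of order 3! = 6.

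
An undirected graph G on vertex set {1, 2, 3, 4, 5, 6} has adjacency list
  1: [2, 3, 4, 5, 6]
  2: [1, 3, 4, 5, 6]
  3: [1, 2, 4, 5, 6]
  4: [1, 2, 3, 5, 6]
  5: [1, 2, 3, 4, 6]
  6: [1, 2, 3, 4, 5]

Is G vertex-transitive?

All 6 vertices are pairwise adjacent: G = K_6. Every bijection on the vertex set is an automorphism of K_6; hence Aut(K_6) ≅ S_6, order 720. Under this action every vertex can be carried to every other, so G is vertex-transitive.

Yes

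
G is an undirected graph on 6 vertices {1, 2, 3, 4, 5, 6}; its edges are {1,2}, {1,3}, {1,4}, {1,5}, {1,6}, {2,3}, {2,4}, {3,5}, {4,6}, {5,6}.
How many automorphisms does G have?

10

Vertex 1 is the unique vertex of degree 5; the remaining 5 vertices each have degree 3 and induce a cycle, so G is the wheel on 6 vertices with hub 1. Every automorphism fixes the hub and acts on the rim 5-cycle, so Aut(G) ≅ Aut(C_5) = D_5 of order 10.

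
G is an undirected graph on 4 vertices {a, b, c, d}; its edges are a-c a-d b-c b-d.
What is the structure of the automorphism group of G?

G is 2-regular and bipartite on 2^2 = 4 vertices with girth 4; it is the hypercube graph Q_2. Aut(Q_2) consists of the signed permutations of the 2 coordinate axes: 2! permutations times 2^2 sign flips, so |Aut| = 2^2·2! = 8.

D_4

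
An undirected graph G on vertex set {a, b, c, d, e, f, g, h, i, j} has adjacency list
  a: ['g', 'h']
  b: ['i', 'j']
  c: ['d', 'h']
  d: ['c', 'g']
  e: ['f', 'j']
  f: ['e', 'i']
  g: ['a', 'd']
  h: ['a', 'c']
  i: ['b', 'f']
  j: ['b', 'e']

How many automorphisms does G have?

G has two connected components, {b, e, f, i, j} and {a, c, d, g, h}; each is 2-regular, so G = C_5 ⊔ C_5. Aut of a disjoint union of two copies of C_5 is the wreath product D_5 ≀ Z_2, of order 2·10² = 200.

200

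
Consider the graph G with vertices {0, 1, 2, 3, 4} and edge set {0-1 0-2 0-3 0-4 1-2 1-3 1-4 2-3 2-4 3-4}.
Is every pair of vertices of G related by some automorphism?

All 5 vertices are pairwise adjacent: G = K_5. Every bijection on the vertex set is an automorphism of K_5; hence Aut(K_5) ≅ S_5, order 120. Under this action every vertex can be carried to every other, so G is vertex-transitive.

Yes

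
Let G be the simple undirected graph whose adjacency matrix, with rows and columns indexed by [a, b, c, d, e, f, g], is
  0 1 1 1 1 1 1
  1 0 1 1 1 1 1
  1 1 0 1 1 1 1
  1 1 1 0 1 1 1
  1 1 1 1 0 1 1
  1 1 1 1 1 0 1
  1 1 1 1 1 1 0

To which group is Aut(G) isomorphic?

the symmetric group on 7 letters

All 7 vertices are pairwise adjacent: G = K_7. Any permutation of the 7 vertices preserves K_7, so Aut(K_7) = S_7 of order 7! = 5040.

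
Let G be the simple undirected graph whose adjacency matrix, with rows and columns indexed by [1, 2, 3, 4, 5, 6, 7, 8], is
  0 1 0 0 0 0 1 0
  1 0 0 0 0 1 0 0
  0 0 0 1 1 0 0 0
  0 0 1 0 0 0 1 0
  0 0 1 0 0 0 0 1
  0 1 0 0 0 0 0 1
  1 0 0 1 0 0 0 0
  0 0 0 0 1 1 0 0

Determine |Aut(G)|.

G is 2-regular and connected on 8 vertices, i.e. the cycle C_8. C_8 has 8 rotations and 8 reflections, so Aut(C_8) ≅ D_8 of order 16.

16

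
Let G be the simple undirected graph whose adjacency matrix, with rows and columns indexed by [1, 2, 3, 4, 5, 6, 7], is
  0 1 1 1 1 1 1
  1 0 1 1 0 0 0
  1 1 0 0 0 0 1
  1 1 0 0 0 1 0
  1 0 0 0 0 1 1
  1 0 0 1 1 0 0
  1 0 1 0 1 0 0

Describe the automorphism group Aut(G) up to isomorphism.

Vertex 1 is the unique vertex of degree 6; the remaining 6 vertices each have degree 3 and induce a cycle, so G is the wheel on 7 vertices with hub 1. With the hub fixed, the remaining symmetry is that of the rim cycle C_6, giving the dihedral group D_6.

the dihedral group of order 12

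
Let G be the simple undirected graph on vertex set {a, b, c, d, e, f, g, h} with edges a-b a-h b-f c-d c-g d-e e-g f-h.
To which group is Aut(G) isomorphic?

D_4 ≀ Z_2

G has two connected components, {c, d, e, g} and {a, b, f, h}; each is 2-regular, so G = C_4 ⊔ C_4. Aut of a disjoint union of two copies of C_4 is the wreath product D_4 ≀ Z_2, of order 2·8² = 128.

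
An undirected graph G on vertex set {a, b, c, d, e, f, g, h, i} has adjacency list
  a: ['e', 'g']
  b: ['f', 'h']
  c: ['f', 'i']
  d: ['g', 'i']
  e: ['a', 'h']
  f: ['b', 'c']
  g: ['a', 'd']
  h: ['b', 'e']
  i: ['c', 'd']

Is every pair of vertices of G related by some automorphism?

Every vertex has degree 2 and the graph is connected, so G is the 9-cycle C_9. The automorphisms of the 9-cycle are exactly the symmetries of a regular 9-gon: the dihedral group D_9, |D_9| = 18. This group acts transitively on the 9 vertices.

Yes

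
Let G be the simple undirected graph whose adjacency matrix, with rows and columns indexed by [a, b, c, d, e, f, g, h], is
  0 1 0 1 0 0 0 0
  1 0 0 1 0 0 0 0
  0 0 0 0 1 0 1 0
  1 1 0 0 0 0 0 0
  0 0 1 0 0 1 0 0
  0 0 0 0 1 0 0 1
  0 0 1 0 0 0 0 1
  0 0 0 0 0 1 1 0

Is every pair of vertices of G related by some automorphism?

G has two connected components, {c, e, f, g, h} and {a, b, d}; each is 2-regular, so G = C_5 ⊔ C_3. The orbit of a under Aut(G) is {a, b, d}, which does not contain c, so G is not vertex-transitive.

No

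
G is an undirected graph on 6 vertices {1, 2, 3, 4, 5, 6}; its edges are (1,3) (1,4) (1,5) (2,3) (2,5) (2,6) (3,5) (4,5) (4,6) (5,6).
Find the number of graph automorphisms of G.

10

Vertex 5 is the unique vertex of degree 5; the remaining 5 vertices each have degree 3 and induce a cycle, so G is the wheel on 6 vertices with hub 5. Every automorphism fixes the hub and acts on the rim 5-cycle, so Aut(G) ≅ Aut(C_5) = D_5 of order 10.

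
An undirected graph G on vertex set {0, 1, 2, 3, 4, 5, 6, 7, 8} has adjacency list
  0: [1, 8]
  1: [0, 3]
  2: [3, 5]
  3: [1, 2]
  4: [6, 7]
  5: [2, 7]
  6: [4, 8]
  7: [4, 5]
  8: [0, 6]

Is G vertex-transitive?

Yes

G is 2-regular and connected on 9 vertices, i.e. the cycle C_9. The automorphisms of the 9-cycle are exactly the symmetries of a regular 9-gon: the dihedral group D_9, |D_9| = 18. Under this action every vertex can be carried to every other, so G is vertex-transitive.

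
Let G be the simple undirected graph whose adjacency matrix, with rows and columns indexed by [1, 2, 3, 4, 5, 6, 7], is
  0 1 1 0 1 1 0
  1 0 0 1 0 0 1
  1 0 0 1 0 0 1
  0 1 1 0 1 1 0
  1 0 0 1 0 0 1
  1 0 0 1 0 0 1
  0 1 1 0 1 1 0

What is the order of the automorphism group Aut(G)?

The vertices split by degree into {1, 4, 7} (degree 4) and {2, 3, 5, 6} (degree 3); every edge runs between the two parts, so G is the complete bipartite graph K_{3,4}. The parts have unequal sizes, so no automorphism swaps them; each part is permuted independently, giving S_4 × S_3 of order 4!·3! = 144.

144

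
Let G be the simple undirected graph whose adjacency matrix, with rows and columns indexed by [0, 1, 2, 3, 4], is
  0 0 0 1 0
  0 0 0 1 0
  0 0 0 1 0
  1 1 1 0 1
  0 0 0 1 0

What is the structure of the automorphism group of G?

Vertex 3 has degree 4 and every other vertex has degree 1, so G is the star K_{1,4} with centre 3. The 4 leaves are pairwise interchangeable while the centre is fixed, giving Aut(G) = S_4.

S_4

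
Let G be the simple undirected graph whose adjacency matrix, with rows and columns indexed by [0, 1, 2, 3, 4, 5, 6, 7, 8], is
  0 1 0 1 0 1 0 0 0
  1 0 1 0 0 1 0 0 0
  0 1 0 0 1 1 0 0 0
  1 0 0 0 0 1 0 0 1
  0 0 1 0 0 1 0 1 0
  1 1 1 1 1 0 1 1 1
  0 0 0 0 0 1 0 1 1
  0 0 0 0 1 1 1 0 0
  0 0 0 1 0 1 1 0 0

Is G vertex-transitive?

No

Vertex 5 is the only vertex of degree 8, so every automorphism fixes it; G is not vertex-transitive.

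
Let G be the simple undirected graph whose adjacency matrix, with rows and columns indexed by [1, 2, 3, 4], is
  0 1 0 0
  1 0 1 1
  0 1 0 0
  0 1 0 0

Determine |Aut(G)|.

Vertex 2 has degree 3 and every other vertex has degree 1, so G is the star K_{1,3} with centre 2. Any automorphism fixes the centre and permutes the 3 leaves freely, so Aut(G) ≅ S_3 of order 3! = 6.

6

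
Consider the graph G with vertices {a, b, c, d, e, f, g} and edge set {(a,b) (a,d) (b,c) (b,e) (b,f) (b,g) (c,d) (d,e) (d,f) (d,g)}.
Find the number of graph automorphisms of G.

The vertices split by degree into {b, d} (degree 5) and {a, c, e, f, g} (degree 2); every edge runs between the two parts, so G is the complete bipartite graph K_{2,5}. Automorphisms preserve the bipartition setwise (since the parts differ in size) and act as S_5 × S_2 within it; |Aut| = 240.

240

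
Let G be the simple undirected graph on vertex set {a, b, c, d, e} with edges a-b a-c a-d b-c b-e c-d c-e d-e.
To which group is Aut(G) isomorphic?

Vertex c is the unique vertex of degree 4; the remaining 4 vertices each have degree 3 and induce a cycle, so G is the wheel on 5 vertices with hub c. With the hub fixed, the remaining symmetry is that of the rim cycle C_4, giving the dihedral group D_4.

the dihedral group of order 8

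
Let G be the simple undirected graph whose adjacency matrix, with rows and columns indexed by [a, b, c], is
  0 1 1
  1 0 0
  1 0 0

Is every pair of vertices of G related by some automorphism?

Vertex a is the only vertex of degree 2, so every automorphism fixes it; G is not vertex-transitive.

No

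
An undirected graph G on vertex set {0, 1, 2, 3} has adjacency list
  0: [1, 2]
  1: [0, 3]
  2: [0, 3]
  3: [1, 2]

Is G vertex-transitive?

Yes

G is 2-regular and bipartite on 2^2 = 4 vertices with girth 4; it is the hypercube graph Q_2. The symmetry group of the 2-cube is the hyperoctahedral group B_2 = Z_2 ≀ S_2, of order 2^2·2! = 8. This group acts transitively on the 4 vertices.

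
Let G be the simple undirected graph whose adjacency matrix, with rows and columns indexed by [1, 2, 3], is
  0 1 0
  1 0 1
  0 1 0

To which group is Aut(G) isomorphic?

Z_2

The degree sequence is [1, 2, 1]; the two degree-1 vertices 1 and 3 are the ends of a path, so G = P_3. The only nontrivial automorphism of a path is the end-to-end reflection, so Aut(G) ≅ Z_2.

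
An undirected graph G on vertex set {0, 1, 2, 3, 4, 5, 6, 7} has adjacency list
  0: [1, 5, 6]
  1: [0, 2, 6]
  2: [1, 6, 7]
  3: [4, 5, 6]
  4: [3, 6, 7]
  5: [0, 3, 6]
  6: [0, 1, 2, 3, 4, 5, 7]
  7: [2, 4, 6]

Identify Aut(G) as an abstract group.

Vertex 6 is the unique vertex of degree 7; the remaining 7 vertices each have degree 3 and induce a cycle, so G is the wheel on 8 vertices with hub 6. Every automorphism fixes the hub and acts on the rim 7-cycle, so Aut(G) ≅ Aut(C_7) = D_7 of order 14.

D_7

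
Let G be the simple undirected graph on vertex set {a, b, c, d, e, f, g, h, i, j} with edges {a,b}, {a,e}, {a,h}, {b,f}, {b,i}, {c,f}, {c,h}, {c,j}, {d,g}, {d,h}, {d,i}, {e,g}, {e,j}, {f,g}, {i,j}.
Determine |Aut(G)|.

G is 3-regular on 10 vertices with no triangles and no 4-cycles (girth 5): this is the Petersen graph. Viewing the Petersen graph as the Kneser graph K(5,2) — vertices are 2-subsets of {1,…,5}, edges join disjoint pairs — its automorphisms are exactly the permutations of the 5-element set, so Aut ≅ S_5 of order 120.

120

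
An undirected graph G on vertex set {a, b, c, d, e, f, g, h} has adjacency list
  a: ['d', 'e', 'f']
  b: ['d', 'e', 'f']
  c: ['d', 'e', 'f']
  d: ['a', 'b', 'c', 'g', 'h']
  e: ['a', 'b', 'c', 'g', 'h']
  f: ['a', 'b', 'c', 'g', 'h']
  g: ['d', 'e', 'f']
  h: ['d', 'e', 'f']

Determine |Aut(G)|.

The vertices split by degree into {d, e, f} (degree 5) and {a, b, c, g, h} (degree 3); every edge runs between the two parts, so G is the complete bipartite graph K_{3,5}. The parts have unequal sizes, so no automorphism swaps them; each part is permuted independently, giving S_3 × S_5 of order 3!·5! = 720.

720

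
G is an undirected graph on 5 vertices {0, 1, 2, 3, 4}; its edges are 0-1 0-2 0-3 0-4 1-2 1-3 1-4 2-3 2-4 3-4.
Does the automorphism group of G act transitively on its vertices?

Yes

Every vertex has degree 4, so G is the complete graph K_5. Every bijection on the vertex set is an automorphism of K_5; hence Aut(K_5) ≅ S_5, order 120. Under this action every vertex can be carried to every other, so G is vertex-transitive.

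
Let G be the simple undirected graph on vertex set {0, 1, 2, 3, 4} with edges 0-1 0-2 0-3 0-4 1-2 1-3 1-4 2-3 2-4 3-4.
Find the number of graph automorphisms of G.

120

Every vertex has degree 4, so G is the complete graph K_5. Every bijection on the vertex set is an automorphism of K_5; hence Aut(K_5) ≅ S_5, order 120.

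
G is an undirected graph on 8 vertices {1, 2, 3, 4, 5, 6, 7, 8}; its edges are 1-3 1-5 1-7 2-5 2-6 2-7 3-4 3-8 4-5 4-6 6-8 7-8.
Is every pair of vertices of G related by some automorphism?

G is 3-regular and bipartite on 2^3 = 8 vertices with girth 4; it is the hypercube graph Q_3. Aut(Q_3) consists of the signed permutations of the 3 coordinate axes: 3! permutations times 2^3 sign flips, so |Aut| = 2^3·3! = 48. Under this action every vertex can be carried to every other, so G is vertex-transitive.

Yes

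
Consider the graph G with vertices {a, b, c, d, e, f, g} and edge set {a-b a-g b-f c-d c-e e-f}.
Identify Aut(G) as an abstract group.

C_2

The degree sequence is [2, 2, 2, 1, 2, 2, 1]; the two degree-1 vertices d and g are the ends of a path, so G = P_7. A path has exactly one nontrivial symmetry — reversal — giving Aut(G) of order 2.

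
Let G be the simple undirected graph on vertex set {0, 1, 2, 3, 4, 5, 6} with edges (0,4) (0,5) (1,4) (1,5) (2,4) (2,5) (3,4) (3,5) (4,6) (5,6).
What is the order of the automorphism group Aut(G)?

The vertices split by degree into {4, 5} (degree 5) and {0, 1, 2, 3, 6} (degree 2); every edge runs between the two parts, so G is the complete bipartite graph K_{2,5}. Automorphisms preserve the bipartition setwise (since the parts differ in size) and act as S_5 × S_2 within it; |Aut| = 240.

240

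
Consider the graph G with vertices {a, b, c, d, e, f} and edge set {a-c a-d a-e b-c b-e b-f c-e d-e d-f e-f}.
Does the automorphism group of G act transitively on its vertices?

Vertex e is the only vertex of degree 5, so every automorphism fixes it; G is not vertex-transitive.

No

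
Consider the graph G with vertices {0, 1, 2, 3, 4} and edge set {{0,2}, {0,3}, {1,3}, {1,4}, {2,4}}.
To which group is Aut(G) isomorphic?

the dihedral group of order 10

Every vertex has degree 2 and the graph is connected, so G is the 5-cycle C_5. The automorphisms of the 5-cycle are exactly the symmetries of a regular 5-gon: the dihedral group D_5, |D_5| = 10.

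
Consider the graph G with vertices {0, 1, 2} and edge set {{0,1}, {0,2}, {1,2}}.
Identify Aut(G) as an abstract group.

the symmetric group on 3 letters

All 3 vertices are pairwise adjacent: G = K_3. Any permutation of the 3 vertices preserves K_3, so Aut(K_3) = S_3 of order 3! = 6.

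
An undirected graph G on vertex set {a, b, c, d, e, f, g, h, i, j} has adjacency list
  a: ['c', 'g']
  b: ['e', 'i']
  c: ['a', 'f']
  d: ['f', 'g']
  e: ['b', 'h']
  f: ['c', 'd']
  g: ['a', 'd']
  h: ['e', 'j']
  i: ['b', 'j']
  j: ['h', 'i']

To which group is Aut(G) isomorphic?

G has two connected components, {a, c, d, f, g} and {b, e, h, i, j}; each is 2-regular, so G = C_5 ⊔ C_5. With two isomorphic components, Aut(G) = Aut(C_5) ≀ S_2 = (D_5 × D_5) ⋊ Z_2: permute each cycle by D_5, then optionally swap the two cycles. Order 2·(2·5)² = 200.

D_5 ≀ Z_2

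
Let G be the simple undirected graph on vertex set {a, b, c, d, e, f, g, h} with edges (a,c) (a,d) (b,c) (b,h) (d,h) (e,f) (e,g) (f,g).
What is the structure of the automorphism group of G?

D_3 × D_5

G has two connected components, {a, b, c, d, h} and {e, f, g}; each is 2-regular, so G = C_5 ⊔ C_3. The components are non-isomorphic (different sizes), so Aut(G) = Aut(C_3) × Aut(C_5) = D_3 × D_5 of order 6·10 = 60.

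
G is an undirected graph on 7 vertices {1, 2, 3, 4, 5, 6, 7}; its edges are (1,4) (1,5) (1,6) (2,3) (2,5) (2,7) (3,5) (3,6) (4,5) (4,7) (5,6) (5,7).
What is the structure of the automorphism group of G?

D_6

Vertex 5 is the unique vertex of degree 6; the remaining 6 vertices each have degree 3 and induce a cycle, so G is the wheel on 7 vertices with hub 5. With the hub fixed, the remaining symmetry is that of the rim cycle C_6, giving the dihedral group D_6.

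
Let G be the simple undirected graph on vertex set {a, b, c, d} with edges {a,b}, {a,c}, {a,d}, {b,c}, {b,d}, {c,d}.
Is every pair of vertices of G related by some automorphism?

Every vertex has degree 3, so G is the complete graph K_4. Any permutation of the 4 vertices preserves K_4, so Aut(K_4) = S_4 of order 4! = 24. This group acts transitively on the 4 vertices.

Yes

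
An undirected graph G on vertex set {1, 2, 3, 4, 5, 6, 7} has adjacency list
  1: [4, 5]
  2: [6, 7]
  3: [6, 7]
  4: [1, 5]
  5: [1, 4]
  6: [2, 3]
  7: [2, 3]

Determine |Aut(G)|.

G has two connected components, {2, 3, 6, 7} and {1, 4, 5}; each is 2-regular, so G = C_4 ⊔ C_3. No automorphism exchanges components of different sizes, hence Aut(G) is the direct product D_4 × D_3, order 48.

48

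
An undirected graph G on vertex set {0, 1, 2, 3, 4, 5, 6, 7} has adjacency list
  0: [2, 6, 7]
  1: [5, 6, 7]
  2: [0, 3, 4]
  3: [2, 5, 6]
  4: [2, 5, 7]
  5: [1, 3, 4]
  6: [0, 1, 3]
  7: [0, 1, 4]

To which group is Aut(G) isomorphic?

G is 3-regular and bipartite on 2^3 = 8 vertices with girth 4; it is the hypercube graph Q_3. Aut(Q_3) consists of the signed permutations of the 3 coordinate axes: 3! permutations times 2^3 sign flips, so |Aut| = 2^3·3! = 48.

Z_2^3 ⋊ S_3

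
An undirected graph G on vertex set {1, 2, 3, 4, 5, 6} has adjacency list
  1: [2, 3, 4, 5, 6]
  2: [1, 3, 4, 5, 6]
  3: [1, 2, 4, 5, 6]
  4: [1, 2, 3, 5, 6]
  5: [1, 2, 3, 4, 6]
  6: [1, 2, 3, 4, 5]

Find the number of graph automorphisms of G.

All 6 vertices are pairwise adjacent: G = K_6. Any permutation of the 6 vertices preserves K_6, so Aut(K_6) = S_6 of order 6! = 720.

720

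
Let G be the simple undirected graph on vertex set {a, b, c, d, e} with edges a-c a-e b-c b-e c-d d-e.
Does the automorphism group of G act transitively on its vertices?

No

Automorphisms preserve degree, but G has vertices of degree 2 and vertices of degree 3; no automorphism maps one to the other, so G is not vertex-transitive.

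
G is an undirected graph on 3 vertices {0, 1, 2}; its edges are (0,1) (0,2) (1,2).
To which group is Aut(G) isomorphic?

All 3 vertices are pairwise adjacent: G = K_3. Any permutation of the 3 vertices preserves K_3, so Aut(K_3) = S_3 of order 3! = 6.

S_3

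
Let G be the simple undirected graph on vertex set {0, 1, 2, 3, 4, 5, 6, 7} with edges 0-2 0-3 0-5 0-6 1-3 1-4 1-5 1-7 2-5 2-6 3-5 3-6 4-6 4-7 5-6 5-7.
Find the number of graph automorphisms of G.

Degrees alone do not determine every vertex (e.g. 0 and 1 both have degree 4), but their neighbour-degree multisets differ: N(0) has degrees [3, 4, 5, 6] while N(1) has degrees [3, 3, 4, 6]. Repeating this refinement separates all vertices, so the only automorphism is the identity.

1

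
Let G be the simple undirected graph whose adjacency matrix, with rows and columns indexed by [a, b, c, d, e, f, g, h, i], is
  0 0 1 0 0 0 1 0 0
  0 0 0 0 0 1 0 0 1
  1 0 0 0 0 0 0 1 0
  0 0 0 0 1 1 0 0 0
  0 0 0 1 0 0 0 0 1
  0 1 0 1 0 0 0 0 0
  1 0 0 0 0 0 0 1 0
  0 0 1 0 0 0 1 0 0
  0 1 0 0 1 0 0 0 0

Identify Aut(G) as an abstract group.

D_5 × D_4

G has two connected components, {b, d, e, f, i} and {a, c, g, h}; each is 2-regular, so G = C_5 ⊔ C_4. No automorphism exchanges components of different sizes, hence Aut(G) is the direct product D_5 × D_4, order 80.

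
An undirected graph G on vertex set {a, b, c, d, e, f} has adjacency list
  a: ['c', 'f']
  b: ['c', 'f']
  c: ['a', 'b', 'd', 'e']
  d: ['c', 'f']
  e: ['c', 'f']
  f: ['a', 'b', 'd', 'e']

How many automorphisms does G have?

The vertices split by degree into {c, f} (degree 4) and {a, b, d, e} (degree 2); every edge runs between the two parts, so G is the complete bipartite graph K_{2,4}. The parts have unequal sizes, so no automorphism swaps them; each part is permuted independently, giving S_4 × S_2 of order 4!·2! = 48.

48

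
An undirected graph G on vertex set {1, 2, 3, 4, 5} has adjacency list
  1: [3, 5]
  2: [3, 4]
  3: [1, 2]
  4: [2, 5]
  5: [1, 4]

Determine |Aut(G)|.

10

Every vertex has degree 2 and the graph is connected, so G is the 5-cycle C_5. The automorphisms of the 5-cycle are exactly the symmetries of a regular 5-gon: the dihedral group D_5, |D_5| = 10.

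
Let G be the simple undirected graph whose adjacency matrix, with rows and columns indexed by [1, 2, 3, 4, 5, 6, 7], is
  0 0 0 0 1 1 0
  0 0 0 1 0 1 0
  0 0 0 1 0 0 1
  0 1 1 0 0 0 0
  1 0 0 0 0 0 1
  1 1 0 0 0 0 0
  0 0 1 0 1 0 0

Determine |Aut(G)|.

14

Every vertex has degree 2 and the graph is connected, so G is the 7-cycle C_7. C_7 has 7 rotations and 7 reflections, so Aut(C_7) ≅ D_7 of order 14.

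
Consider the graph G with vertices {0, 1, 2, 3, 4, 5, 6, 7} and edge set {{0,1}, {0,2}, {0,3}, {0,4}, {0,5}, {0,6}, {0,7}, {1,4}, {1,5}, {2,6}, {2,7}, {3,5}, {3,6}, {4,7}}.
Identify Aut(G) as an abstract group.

Vertex 0 is the unique vertex of degree 7; the remaining 7 vertices each have degree 3 and induce a cycle, so G is the wheel on 8 vertices with hub 0. Every automorphism fixes the hub and acts on the rim 7-cycle, so Aut(G) ≅ Aut(C_7) = D_7 of order 14.

the dihedral group of order 14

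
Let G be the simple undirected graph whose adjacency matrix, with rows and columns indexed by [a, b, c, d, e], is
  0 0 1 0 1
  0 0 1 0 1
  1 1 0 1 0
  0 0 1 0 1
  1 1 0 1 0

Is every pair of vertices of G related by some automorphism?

No

Automorphisms preserve degree, but G has vertices of degree 2 and vertices of degree 3; no automorphism maps one to the other, so G is not vertex-transitive.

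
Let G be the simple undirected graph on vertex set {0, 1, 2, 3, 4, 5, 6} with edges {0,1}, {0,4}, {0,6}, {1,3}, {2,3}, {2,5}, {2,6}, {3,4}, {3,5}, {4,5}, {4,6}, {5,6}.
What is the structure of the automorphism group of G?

The degree sequence is [3, 2, 3, 4, 4, 4, 4]. Checking the degree-preserving permutations of the vertex set shows that none except the identity preserves every edge, so Aut(G) is trivial.

1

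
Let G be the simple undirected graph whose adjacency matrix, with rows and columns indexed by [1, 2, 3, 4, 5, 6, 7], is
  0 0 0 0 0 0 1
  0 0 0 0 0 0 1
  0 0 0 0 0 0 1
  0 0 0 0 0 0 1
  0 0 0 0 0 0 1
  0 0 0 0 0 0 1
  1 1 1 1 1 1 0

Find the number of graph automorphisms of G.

720

Vertex 7 has degree 6 and every other vertex has degree 1, so G is the star K_{1,6} with centre 7. The 6 leaves are pairwise interchangeable while the centre is fixed, giving Aut(G) = S_6.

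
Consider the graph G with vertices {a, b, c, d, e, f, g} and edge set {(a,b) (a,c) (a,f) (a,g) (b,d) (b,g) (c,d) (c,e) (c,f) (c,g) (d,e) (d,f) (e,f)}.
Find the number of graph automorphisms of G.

1

The degree sequence is [4, 3, 5, 4, 3, 4, 3]. Checking the degree-preserving permutations of the vertex set shows that none except the identity preserves every edge, so Aut(G) is trivial.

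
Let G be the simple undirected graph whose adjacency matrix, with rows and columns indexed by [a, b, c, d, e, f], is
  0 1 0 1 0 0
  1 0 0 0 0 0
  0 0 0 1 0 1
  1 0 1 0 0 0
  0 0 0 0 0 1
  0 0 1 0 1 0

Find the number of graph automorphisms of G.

The degree sequence is [2, 1, 2, 2, 1, 2]; the two degree-1 vertices b and e are the ends of a path, so G = P_6. A path has exactly one nontrivial symmetry — reversal — giving Aut(G) of order 2.

2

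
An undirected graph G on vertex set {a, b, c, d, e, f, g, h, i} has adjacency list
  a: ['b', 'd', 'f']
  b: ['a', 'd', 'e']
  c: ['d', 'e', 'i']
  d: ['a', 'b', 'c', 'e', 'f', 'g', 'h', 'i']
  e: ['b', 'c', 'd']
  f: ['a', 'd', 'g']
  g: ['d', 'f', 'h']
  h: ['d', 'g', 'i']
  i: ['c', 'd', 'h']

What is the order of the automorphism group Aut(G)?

Vertex d is the unique vertex of degree 8; the remaining 8 vertices each have degree 3 and induce a cycle, so G is the wheel on 9 vertices with hub d. With the hub fixed, the remaining symmetry is that of the rim cycle C_8, giving the dihedral group D_8.

16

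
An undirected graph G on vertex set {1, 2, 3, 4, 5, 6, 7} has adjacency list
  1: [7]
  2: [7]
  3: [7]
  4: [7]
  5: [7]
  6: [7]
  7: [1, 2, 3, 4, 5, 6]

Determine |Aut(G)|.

Vertex 7 has degree 6 and every other vertex has degree 1, so G is the star K_{1,6} with centre 7. The 6 leaves are pairwise interchangeable while the centre is fixed, giving Aut(G) = S_6.

720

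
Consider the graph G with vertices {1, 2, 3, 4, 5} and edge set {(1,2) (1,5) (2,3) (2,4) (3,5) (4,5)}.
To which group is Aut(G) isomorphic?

The vertices split by degree into {2, 5} (degree 3) and {1, 3, 4} (degree 2); every edge runs between the two parts, so G is the complete bipartite graph K_{2,3}. Automorphisms preserve the bipartition setwise (since the parts differ in size) and act as S_3 × S_2 within it; |Aut| = 12.

S_3 × S_2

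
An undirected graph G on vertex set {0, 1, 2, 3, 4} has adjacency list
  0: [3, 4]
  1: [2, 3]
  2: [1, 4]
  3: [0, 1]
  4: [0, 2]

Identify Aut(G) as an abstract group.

G is 2-regular and connected on 5 vertices, i.e. the cycle C_5. C_5 has 5 rotations and 5 reflections, so Aut(C_5) ≅ D_5 of order 10.

D_5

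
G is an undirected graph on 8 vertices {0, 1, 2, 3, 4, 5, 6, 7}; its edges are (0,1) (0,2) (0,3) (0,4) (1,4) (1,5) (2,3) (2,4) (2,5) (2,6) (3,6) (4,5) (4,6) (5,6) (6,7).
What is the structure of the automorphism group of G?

1

The degree sequence is [4, 3, 5, 3, 5, 4, 5, 1]. Checking the degree-preserving permutations of the vertex set shows that none except the identity preserves every edge, so Aut(G) is trivial.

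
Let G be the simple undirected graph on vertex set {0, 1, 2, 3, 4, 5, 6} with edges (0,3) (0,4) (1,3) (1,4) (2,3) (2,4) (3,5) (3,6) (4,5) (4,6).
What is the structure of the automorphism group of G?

The vertices split by degree into {3, 4} (degree 5) and {0, 1, 2, 5, 6} (degree 2); every edge runs between the two parts, so G is the complete bipartite graph K_{2,5}. The parts have unequal sizes, so no automorphism swaps them; each part is permuted independently, giving S_2 × S_5 of order 2!·5! = 240.

S_2 × S_5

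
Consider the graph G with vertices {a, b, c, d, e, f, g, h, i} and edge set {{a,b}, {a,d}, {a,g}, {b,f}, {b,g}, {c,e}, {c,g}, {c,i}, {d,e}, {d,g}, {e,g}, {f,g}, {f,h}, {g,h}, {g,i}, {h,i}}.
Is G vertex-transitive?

No

Vertex g is the only vertex of degree 8, so every automorphism fixes it; G is not vertex-transitive.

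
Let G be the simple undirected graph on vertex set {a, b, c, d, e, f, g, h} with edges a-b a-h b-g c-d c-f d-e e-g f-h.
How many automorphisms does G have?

Every vertex has degree 2 and the graph is connected, so G is the 8-cycle C_8. C_8 has 8 rotations and 8 reflections, so Aut(C_8) ≅ D_8 of order 16.

16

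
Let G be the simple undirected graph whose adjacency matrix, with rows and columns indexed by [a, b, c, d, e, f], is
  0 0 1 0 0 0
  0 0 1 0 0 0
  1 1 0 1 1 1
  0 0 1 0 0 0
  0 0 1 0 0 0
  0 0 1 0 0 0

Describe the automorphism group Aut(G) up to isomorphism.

Vertex c has degree 5 and every other vertex has degree 1, so G is the star K_{1,5} with centre c. The 5 leaves are pairwise interchangeable while the centre is fixed, giving Aut(G) = S_5.

the symmetric group on 5 letters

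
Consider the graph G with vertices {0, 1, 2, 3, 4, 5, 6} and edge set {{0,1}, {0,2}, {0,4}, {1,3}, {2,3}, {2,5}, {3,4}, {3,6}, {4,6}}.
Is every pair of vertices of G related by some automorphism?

No

Vertex 3 is the only vertex of degree 4, so every automorphism fixes it; G is not vertex-transitive.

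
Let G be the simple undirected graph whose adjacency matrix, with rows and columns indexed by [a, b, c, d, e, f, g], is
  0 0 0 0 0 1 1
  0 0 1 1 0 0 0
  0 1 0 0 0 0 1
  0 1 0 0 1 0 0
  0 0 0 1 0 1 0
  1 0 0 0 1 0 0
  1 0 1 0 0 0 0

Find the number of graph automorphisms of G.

G is 2-regular and connected on 7 vertices, i.e. the cycle C_7. C_7 has 7 rotations and 7 reflections, so Aut(C_7) ≅ D_7 of order 14.

14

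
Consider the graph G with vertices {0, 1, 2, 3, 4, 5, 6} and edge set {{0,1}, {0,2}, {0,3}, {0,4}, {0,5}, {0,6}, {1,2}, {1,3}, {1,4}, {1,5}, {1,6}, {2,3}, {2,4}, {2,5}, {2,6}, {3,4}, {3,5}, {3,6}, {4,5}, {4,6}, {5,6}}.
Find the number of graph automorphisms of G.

5040

Every vertex has degree 6, so G is the complete graph K_7. Every bijection on the vertex set is an automorphism of K_7; hence Aut(K_7) ≅ S_7, order 5040.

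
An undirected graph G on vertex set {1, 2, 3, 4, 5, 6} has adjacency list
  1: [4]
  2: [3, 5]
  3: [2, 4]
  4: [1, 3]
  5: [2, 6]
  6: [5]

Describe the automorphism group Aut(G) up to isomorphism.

Z_2

The degree sequence is [1, 2, 2, 2, 2, 1]; the two degree-1 vertices 1 and 6 are the ends of a path, so G = P_6. The only nontrivial automorphism of a path is the end-to-end reflection, so Aut(G) ≅ Z_2.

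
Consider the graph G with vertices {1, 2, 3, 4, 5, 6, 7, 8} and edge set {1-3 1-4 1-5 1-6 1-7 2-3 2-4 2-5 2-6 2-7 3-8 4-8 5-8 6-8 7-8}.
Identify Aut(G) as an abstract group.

The vertices split by degree into {1, 2, 8} (degree 5) and {3, 4, 5, 6, 7} (degree 3); every edge runs between the two parts, so G is the complete bipartite graph K_{3,5}. Automorphisms preserve the bipartition setwise (since the parts differ in size) and act as S_5 × S_3 within it; |Aut| = 720.

S_5 × S_3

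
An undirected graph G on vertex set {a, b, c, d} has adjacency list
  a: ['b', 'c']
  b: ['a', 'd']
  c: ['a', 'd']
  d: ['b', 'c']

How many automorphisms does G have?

G is 2-regular and bipartite with parts {a, d} and {b, c} (each part is independent and every cross-pair is an edge), so G = K_{2,2}. Aut(K_{2,2}) is the wreath product S_2 ≀ Z_2: permute within each part, then optionally swap the parts; |Aut| = 2·(2!)² = 8.

8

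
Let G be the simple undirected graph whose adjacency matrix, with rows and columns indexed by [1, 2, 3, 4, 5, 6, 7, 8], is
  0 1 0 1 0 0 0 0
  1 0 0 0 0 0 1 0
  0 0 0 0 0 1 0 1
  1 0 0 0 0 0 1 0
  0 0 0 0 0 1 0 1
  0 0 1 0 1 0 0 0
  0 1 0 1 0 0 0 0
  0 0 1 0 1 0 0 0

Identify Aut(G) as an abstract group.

D_4 ≀ Z_2

G has two connected components, {1, 2, 4, 7} and {3, 5, 6, 8}; each is 2-regular, so G = C_4 ⊔ C_4. With two isomorphic components, Aut(G) = Aut(C_4) ≀ S_2 = (D_4 × D_4) ⋊ Z_2: permute each cycle by D_4, then optionally swap the two cycles. Order 2·(2·4)² = 128.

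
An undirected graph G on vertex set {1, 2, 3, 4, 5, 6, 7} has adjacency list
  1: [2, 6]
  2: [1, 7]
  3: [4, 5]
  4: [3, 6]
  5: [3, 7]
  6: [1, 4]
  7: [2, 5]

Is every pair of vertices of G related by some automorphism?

Yes

Every vertex has degree 2 and the graph is connected, so G is the 7-cycle C_7. C_7 has 7 rotations and 7 reflections, so Aut(C_7) ≅ D_7 of order 14. Under this action every vertex can be carried to every other, so G is vertex-transitive.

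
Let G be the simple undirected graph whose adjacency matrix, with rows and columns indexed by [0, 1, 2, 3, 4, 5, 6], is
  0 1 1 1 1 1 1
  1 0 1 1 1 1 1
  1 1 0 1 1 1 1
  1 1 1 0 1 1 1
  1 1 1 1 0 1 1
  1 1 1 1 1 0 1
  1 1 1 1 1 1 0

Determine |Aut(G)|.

5040

Every vertex has degree 6, so G is the complete graph K_7. Every bijection on the vertex set is an automorphism of K_7; hence Aut(K_7) ≅ S_7, order 5040.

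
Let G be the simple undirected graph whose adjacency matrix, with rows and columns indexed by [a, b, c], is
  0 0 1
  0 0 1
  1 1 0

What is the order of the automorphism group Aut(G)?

The degree sequence is [1, 1, 2]; the two degree-1 vertices a and b are the ends of a path, so G = P_3. A path has exactly one nontrivial symmetry — reversal — giving Aut(G) of order 2.

2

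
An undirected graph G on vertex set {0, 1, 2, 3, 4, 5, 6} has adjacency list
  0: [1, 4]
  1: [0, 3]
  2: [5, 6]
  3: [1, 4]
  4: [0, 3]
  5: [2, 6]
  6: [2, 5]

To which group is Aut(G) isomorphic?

D_4 × D_3

G has two connected components, {0, 1, 3, 4} and {2, 5, 6}; each is 2-regular, so G = C_4 ⊔ C_3. The components are non-isomorphic (different sizes), so Aut(G) = Aut(C_4) × Aut(C_3) = D_4 × D_3 of order 8·6 = 48.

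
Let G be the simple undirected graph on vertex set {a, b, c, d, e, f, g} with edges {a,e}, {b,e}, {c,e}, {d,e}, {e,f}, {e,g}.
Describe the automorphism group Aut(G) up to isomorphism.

Vertex e has degree 6 and every other vertex has degree 1, so G is the star K_{1,6} with centre e. Any automorphism fixes the centre and permutes the 6 leaves freely, so Aut(G) ≅ S_6 of order 6! = 720.

the symmetric group on 6 letters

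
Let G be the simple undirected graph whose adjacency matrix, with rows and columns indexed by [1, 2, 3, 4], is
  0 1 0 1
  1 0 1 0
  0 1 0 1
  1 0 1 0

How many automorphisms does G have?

G is 2-regular and connected on 4 vertices, i.e. the cycle C_4. The automorphisms of the 4-cycle are exactly the symmetries of a regular 4-gon: the dihedral group D_4, |D_4| = 8.

8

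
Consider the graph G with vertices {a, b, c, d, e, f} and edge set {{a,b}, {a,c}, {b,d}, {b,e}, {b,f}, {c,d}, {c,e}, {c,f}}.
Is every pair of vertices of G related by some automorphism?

No

Automorphisms preserve degree, but G has vertices of degree 2 and vertices of degree 4; no automorphism maps one to the other, so G is not vertex-transitive.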